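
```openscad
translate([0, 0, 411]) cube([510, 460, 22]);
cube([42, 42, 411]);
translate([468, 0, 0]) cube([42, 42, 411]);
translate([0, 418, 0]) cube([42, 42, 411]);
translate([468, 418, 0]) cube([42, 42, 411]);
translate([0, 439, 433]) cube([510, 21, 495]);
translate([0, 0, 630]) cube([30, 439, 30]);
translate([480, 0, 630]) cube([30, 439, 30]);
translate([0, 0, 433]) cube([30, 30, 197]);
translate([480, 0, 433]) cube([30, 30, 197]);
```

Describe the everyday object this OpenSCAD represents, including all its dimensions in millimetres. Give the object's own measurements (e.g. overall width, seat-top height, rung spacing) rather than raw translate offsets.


A chair. The seat is a 510×460×22 mm slab with its top at z = 433 mm, on four 42×42 mm corner legs (flush with the seat edges, standing on z = 0). A flat backrest 21 mm thick, 495 mm tall, spans the full seat width and rises from the seat top along its +y edge, rear face flush with the rear of the seat. Two armrests of 30×30 mm section run along each side from the seat's front edge to the front of the backrest, top faces 227 mm above the seat top and outer faces flush with the seat's x-edges; a 30×30 mm post under the front of each armrest stands on the seat at the front corner.


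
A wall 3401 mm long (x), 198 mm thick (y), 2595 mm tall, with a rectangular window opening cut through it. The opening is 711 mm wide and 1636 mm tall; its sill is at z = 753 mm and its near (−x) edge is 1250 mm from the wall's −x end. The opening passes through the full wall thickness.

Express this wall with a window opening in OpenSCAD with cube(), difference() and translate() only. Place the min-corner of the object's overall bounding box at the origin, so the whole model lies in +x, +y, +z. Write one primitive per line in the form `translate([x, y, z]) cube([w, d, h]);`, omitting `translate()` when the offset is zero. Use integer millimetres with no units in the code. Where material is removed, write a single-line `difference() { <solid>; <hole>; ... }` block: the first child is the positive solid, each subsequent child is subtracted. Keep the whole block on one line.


difference() { cube([3401, 198, 2595]); translate([1250, 0, 753]) cube([711, 198, 1636]); }


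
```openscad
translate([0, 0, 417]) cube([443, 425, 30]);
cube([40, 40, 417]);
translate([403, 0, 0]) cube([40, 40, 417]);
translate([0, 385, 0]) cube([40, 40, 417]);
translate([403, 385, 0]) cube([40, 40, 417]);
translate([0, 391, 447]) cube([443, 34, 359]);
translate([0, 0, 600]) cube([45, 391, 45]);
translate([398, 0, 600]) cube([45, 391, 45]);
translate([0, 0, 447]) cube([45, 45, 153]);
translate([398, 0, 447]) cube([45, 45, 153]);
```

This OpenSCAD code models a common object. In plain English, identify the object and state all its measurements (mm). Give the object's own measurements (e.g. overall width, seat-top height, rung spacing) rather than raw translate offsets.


A chair. The seat is a 443×425×30 mm slab with its top at z = 447 mm, on four 40×40 mm corner legs (flush with the seat edges, standing on z = 0). A flat backrest 34 mm thick, 359 mm tall, spans the full seat width and rises from the seat top along its +y edge, rear face flush with the rear of the seat. Two armrests of 45×45 mm section run along each side from the seat's front edge to the front of the backrest, top faces 198 mm above the seat top and outer faces flush with the seat's x-edges; a 45×45 mm post under the front of each armrest stands on the seat at the front corner.


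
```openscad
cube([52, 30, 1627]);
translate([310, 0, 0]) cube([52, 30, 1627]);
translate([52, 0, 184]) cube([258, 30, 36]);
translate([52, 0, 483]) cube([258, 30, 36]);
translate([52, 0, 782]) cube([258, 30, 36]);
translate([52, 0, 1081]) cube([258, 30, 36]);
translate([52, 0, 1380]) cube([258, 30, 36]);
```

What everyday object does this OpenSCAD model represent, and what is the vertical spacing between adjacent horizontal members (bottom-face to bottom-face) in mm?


A ladder. The rung spacing is 299 mm.

Two tall 52×30 posts with 5 short bars between them — a ladder. Adjacent rungs sit at z = 184 and z = 483, so the spacing is 483 − 184 = 299 mm.


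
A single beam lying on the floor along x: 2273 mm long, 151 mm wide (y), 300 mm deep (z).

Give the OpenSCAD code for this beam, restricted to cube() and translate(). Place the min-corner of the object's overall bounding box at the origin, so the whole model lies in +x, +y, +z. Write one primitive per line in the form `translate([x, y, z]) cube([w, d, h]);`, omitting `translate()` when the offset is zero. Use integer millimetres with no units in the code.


cube([2273, 151, 300]);


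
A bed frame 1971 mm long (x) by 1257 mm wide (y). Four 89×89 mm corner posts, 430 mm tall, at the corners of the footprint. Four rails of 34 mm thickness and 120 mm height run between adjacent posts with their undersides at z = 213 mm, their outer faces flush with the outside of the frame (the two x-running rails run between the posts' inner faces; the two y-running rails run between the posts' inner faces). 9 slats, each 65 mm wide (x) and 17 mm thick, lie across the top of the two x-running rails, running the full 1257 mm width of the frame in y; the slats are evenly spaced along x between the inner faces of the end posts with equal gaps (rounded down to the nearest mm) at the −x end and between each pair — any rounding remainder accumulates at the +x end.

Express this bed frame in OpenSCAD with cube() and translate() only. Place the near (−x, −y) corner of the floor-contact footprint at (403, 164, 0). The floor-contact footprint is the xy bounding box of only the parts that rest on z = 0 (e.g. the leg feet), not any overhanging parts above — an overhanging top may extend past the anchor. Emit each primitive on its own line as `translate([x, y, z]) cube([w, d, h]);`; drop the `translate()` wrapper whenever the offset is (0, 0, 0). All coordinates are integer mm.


translate([403, 164, 0]) cube([89, 89, 430]);
translate([403, 1332, 0]) cube([89, 89, 430]);
translate([2285, 164, 0]) cube([89, 89, 430]);
translate([2285, 1332, 0]) cube([89, 89, 430]);
translate([492, 164, 213]) cube([1793, 34, 120]);
translate([492, 1387, 213]) cube([1793, 34, 120]);
translate([403, 253, 213]) cube([34, 1079, 120]);
translate([2340, 253, 213]) cube([34, 1079, 120]);
translate([612, 164, 333]) cube([65, 1257, 17]);
translate([797, 164, 333]) cube([65, 1257, 17]);
translate([982, 164, 333]) cube([65, 1257, 17]);
translate([1167, 164, 333]) cube([65, 1257, 17]);
translate([1352, 164, 333]) cube([65, 1257, 17]);
translate([1537, 164, 333]) cube([65, 1257, 17]);
translate([1722, 164, 333]) cube([65, 1257, 17]);
translate([1907, 164, 333]) cube([65, 1257, 17]);
translate([2092, 164, 333]) cube([65, 1257, 17]);


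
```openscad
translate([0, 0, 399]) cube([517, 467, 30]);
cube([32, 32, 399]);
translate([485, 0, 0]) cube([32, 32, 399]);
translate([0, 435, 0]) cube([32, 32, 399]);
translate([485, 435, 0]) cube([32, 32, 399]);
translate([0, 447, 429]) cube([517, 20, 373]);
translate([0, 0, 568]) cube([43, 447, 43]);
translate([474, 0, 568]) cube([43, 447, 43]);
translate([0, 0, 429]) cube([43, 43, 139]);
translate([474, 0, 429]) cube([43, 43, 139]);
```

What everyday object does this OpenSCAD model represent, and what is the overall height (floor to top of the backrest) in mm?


A chair. The overall height is 802 mm.

A slab on four corner posts with a tall panel at the back — a chair. The seat slab sits at z = 399 with thickness 30, and the 373 mm backrest starts at the seat top, so the overall height is 399 + 30 + 373 = 802 mm.


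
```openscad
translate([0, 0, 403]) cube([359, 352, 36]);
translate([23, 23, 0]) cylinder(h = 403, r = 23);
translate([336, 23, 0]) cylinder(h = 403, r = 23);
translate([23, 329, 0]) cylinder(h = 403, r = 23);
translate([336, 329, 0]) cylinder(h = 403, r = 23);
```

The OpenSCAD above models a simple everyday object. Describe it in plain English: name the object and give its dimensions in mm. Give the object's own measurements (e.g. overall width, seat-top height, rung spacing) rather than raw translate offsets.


A four-legged stool. The seat is a 359×352×36 mm slab whose top surface is at z = 439 mm; four round legs, each 46 mm in diameter, run from the floor (z = 0) to the underside of the seat, each leg's axis is inset half a diameter from the nearest pair of seat edges (so the leg's bounding box is flush with the corner).


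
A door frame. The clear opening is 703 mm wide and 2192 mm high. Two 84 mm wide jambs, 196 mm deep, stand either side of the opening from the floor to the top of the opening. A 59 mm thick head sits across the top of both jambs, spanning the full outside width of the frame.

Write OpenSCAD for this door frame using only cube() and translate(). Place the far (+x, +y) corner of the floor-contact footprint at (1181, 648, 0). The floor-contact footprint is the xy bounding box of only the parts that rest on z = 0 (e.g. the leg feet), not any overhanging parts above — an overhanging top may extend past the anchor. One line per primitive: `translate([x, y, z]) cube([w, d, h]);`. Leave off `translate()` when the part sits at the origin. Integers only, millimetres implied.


translate([310, 452, 0]) cube([84, 196, 2192]);
translate([1097, 452, 0]) cube([84, 196, 2192]);
translate([310, 452, 2192]) cube([871, 196, 59]);


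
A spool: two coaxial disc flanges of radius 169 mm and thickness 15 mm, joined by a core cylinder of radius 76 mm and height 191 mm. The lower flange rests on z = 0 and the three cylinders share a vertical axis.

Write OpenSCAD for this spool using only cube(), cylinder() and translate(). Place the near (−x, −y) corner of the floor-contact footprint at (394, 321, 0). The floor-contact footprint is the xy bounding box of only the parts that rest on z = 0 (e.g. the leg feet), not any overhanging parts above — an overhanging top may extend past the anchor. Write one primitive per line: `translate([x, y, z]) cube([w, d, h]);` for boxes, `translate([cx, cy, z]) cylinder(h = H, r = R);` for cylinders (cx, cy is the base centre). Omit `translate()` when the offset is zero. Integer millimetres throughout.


translate([563, 490, 0]) cylinder(h = 15, r = 169);
translate([563, 490, 15]) cylinder(h = 191, r = 76);
translate([563, 490, 206]) cylinder(h = 15, r = 169);


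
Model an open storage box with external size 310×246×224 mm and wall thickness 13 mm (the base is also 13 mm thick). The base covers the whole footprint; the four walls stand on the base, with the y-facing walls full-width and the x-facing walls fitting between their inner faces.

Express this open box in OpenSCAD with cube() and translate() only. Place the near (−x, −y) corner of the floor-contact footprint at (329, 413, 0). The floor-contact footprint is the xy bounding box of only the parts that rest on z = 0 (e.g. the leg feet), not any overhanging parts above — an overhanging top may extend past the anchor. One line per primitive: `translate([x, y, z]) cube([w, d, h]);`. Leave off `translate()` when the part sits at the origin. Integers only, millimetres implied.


translate([329, 413, 0]) cube([310, 246, 13]);
translate([329, 413, 13]) cube([310, 13, 211]);
translate([329, 646, 13]) cube([310, 13, 211]);
translate([329, 426, 13]) cube([13, 220, 211]);
translate([626, 426, 13]) cube([13, 220, 211]);


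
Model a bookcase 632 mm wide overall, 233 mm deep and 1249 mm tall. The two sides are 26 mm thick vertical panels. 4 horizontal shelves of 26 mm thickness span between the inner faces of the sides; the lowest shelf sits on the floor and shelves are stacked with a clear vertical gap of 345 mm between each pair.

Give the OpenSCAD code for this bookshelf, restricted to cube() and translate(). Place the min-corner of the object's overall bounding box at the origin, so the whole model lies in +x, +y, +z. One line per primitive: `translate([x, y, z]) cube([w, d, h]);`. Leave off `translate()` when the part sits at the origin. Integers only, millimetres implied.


cube([26, 233, 1249]);
translate([606, 0, 0]) cube([26, 233, 1249]);
translate([26, 0, 0]) cube([580, 233, 26]);
translate([26, 0, 371]) cube([580, 233, 26]);
translate([26, 0, 742]) cube([580, 233, 26]);
translate([26, 0, 1113]) cube([580, 233, 26]);


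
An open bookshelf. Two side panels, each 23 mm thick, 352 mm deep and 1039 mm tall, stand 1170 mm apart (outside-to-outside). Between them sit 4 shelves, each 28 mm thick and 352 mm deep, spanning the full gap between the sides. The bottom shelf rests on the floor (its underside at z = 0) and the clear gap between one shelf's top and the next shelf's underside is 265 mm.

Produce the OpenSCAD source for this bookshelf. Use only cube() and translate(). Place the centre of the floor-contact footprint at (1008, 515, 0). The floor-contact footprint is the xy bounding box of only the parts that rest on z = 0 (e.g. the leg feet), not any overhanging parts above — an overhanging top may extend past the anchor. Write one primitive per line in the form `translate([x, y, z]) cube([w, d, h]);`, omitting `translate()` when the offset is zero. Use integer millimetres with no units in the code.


translate([423, 339, 0]) cube([23, 352, 1039]);
translate([1570, 339, 0]) cube([23, 352, 1039]);
translate([446, 339, 0]) cube([1124, 352, 28]);
translate([446, 339, 293]) cube([1124, 352, 28]);
translate([446, 339, 586]) cube([1124, 352, 28]);
translate([446, 339, 879]) cube([1124, 352, 28]);


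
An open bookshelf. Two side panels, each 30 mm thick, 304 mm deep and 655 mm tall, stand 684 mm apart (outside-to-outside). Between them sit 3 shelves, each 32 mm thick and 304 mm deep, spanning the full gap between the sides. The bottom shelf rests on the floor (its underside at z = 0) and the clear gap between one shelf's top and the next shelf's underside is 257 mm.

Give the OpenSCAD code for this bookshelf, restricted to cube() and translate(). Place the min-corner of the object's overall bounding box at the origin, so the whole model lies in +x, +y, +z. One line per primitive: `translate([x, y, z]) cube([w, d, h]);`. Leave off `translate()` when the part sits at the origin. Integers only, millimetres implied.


cube([30, 304, 655]);
translate([654, 0, 0]) cube([30, 304, 655]);
translate([30, 0, 0]) cube([624, 304, 32]);
translate([30, 0, 289]) cube([624, 304, 32]);
translate([30, 0, 578]) cube([624, 304, 32]);


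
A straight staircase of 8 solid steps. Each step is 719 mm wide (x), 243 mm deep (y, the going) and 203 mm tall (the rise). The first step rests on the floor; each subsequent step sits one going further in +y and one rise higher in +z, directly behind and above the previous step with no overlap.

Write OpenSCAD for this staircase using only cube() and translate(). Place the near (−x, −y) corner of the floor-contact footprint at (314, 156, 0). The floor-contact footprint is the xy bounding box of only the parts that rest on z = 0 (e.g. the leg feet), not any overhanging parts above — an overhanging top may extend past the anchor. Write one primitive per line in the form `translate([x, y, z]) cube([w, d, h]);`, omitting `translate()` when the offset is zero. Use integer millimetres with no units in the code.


translate([314, 156, 0]) cube([719, 243, 203]);
translate([314, 399, 203]) cube([719, 243, 203]);
translate([314, 642, 406]) cube([719, 243, 203]);
translate([314, 885, 609]) cube([719, 243, 203]);
translate([314, 1128, 812]) cube([719, 243, 203]);
translate([314, 1371, 1015]) cube([719, 243, 203]);
translate([314, 1614, 1218]) cube([719, 243, 203]);
translate([314, 1857, 1421]) cube([719, 243, 203]);


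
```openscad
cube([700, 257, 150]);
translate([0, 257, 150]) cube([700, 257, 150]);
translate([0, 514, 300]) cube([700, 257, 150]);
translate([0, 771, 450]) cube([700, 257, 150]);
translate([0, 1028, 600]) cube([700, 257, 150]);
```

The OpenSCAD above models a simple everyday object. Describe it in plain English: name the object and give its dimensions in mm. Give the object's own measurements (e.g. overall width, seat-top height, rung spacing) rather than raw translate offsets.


A straight staircase of 5 solid steps. Each step is 700 mm wide (x), 257 mm deep (y, the going) and 150 mm tall (the rise). The first step rests on the floor; each subsequent step sits one going further in +y and one rise higher in +z, directly behind and above the previous step with no overlap.


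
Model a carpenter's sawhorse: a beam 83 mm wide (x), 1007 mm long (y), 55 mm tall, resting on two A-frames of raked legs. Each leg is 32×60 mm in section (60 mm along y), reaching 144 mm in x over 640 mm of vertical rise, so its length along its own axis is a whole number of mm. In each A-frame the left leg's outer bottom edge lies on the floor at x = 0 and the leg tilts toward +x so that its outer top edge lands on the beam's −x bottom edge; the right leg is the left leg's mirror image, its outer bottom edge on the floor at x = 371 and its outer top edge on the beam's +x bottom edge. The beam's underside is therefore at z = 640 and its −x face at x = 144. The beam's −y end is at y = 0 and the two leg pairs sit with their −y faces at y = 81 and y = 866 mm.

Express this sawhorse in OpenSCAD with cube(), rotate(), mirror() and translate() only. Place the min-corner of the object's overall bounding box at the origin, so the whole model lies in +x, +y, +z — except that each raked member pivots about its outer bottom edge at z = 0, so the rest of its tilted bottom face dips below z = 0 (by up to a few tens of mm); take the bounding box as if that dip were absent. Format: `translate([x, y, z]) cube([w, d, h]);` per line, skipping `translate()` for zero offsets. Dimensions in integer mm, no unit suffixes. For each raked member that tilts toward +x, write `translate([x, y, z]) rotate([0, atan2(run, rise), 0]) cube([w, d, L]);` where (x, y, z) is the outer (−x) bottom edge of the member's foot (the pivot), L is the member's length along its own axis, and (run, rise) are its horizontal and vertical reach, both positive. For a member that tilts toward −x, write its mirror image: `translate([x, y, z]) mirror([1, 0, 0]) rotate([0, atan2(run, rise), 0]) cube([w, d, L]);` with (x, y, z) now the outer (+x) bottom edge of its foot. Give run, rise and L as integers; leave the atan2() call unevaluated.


translate([144, 0, 640]) cube([83, 1007, 55]);
translate([0, 81, 0]) rotate([0, atan2(144, 640), 0]) cube([32, 60, 656]);
translate([371, 81, 0]) mirror([1, 0, 0]) rotate([0, atan2(144, 640), 0]) cube([32, 60, 656]);
translate([0, 866, 0]) rotate([0, atan2(144, 640), 0]) cube([32, 60, 656]);
translate([371, 866, 0]) mirror([1, 0, 0]) rotate([0, atan2(144, 640), 0]) cube([32, 60, 656]);


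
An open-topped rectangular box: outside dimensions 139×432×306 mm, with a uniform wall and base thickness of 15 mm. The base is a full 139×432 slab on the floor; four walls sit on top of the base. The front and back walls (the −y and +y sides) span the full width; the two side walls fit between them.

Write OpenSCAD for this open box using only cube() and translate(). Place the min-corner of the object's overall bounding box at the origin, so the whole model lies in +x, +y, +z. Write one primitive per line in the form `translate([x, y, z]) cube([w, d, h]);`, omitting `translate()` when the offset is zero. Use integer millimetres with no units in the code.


cube([139, 432, 15]);
translate([0, 0, 15]) cube([139, 15, 291]);
translate([0, 417, 15]) cube([139, 15, 291]);
translate([0, 15, 15]) cube([15, 402, 291]);
translate([124, 15, 15]) cube([15, 402, 291]);


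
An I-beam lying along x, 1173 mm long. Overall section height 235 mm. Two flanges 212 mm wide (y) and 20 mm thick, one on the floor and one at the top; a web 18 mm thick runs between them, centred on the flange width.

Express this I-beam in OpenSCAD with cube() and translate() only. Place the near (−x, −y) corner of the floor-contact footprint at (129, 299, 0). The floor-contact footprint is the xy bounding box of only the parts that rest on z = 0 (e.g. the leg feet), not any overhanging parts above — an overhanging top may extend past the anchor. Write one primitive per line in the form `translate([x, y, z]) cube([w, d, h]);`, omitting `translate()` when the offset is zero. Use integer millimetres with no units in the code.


translate([129, 299, 0]) cube([1173, 212, 20]);
translate([129, 396, 20]) cube([1173, 18, 195]);
translate([129, 299, 215]) cube([1173, 212, 20]);


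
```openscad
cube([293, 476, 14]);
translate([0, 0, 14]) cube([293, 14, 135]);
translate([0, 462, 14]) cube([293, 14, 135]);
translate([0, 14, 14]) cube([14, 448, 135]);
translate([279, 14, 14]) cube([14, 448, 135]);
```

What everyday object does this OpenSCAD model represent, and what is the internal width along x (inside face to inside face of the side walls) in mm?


An open box. The internal width is 265 mm.

A 293×476 base slab with four walls standing on it — an open box. The base is 293 mm wide and the walls are 14 mm thick, so the internal width is 293 − 2 × 14 = 265 mm.


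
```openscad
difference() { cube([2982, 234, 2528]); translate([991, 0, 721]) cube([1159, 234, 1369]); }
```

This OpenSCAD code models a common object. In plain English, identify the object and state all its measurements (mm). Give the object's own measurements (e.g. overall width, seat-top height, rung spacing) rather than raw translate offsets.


A wall 2982 mm long (x), 234 mm thick (y), 2528 mm tall, with a rectangular window opening cut through it. The opening is 1159 mm wide and 1369 mm tall; its sill is at z = 721 mm and its near (−x) edge is 991 mm from the wall's −x end. The opening passes through the full wall thickness.


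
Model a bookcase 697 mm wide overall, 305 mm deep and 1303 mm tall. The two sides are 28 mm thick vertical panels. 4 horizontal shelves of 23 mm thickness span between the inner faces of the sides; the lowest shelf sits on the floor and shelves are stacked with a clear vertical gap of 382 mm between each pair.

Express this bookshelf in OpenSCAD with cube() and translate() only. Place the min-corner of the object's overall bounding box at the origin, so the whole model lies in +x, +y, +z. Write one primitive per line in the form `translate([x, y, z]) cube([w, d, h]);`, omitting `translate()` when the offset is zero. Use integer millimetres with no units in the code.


cube([28, 305, 1303]);
translate([669, 0, 0]) cube([28, 305, 1303]);
translate([28, 0, 0]) cube([641, 305, 23]);
translate([28, 0, 405]) cube([641, 305, 23]);
translate([28, 0, 810]) cube([641, 305, 23]);
translate([28, 0, 1215]) cube([641, 305, 23]);


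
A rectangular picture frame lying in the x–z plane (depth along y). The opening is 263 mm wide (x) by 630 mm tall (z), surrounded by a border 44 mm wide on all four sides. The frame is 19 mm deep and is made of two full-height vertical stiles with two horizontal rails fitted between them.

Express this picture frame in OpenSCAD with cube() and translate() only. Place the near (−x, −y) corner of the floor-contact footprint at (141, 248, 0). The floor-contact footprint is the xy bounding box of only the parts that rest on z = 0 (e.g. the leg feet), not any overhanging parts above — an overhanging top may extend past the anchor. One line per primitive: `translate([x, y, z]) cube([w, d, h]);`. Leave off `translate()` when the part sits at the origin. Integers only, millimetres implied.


translate([141, 248, 0]) cube([44, 19, 718]);
translate([448, 248, 0]) cube([44, 19, 718]);
translate([185, 248, 0]) cube([263, 19, 44]);
translate([185, 248, 674]) cube([263, 19, 44]);


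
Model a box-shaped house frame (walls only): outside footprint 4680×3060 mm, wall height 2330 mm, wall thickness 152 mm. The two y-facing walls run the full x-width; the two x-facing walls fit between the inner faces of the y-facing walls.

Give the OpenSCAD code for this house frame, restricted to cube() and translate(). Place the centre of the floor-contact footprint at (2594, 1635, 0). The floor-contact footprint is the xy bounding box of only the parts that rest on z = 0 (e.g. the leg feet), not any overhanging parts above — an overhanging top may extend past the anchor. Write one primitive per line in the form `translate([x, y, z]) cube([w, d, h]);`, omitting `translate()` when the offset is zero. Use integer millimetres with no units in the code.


translate([254, 105, 0]) cube([4680, 152, 2330]);
translate([254, 3013, 0]) cube([4680, 152, 2330]);
translate([254, 257, 0]) cube([152, 2756, 2330]);
translate([4782, 257, 0]) cube([152, 2756, 2330]);


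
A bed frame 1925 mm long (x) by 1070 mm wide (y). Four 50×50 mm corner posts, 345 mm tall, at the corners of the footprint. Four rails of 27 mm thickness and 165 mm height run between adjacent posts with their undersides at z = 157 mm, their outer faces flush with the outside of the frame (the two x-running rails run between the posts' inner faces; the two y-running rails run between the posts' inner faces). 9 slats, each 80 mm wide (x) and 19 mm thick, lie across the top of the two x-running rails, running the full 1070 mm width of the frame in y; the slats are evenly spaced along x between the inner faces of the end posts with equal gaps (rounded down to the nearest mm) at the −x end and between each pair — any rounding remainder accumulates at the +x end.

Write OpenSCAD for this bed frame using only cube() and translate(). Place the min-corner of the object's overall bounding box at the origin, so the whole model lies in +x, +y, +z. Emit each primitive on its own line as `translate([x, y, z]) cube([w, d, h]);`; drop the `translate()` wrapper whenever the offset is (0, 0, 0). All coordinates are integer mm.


// slat z = rail_z + rail_h = 157 + 165 = 322
// slat gap = ⌊(1825 − 9·80) / 10⌋ = 110
cube([50, 50, 345]);
translate([0, 1020, 0]) cube([50, 50, 345]);
translate([1875, 0, 0]) cube([50, 50, 345]);
translate([1875, 1020, 0]) cube([50, 50, 345]);
translate([50, 0, 157]) cube([1825, 27, 165]);
translate([50, 1043, 157]) cube([1825, 27, 165]);
translate([0, 50, 157]) cube([27, 970, 165]);
translate([1898, 50, 157]) cube([27, 970, 165]);
translate([160, 0, 322]) cube([80, 1070, 19]);
translate([350, 0, 322]) cube([80, 1070, 19]);
translate([540, 0, 322]) cube([80, 1070, 19]);
translate([730, 0, 322]) cube([80, 1070, 19]);
translate([920, 0, 322]) cube([80, 1070, 19]);
translate([1110, 0, 322]) cube([80, 1070, 19]);
translate([1300, 0, 322]) cube([80, 1070, 19]);
translate([1490, 0, 322]) cube([80, 1070, 19]);
translate([1680, 0, 322]) cube([80, 1070, 19]);


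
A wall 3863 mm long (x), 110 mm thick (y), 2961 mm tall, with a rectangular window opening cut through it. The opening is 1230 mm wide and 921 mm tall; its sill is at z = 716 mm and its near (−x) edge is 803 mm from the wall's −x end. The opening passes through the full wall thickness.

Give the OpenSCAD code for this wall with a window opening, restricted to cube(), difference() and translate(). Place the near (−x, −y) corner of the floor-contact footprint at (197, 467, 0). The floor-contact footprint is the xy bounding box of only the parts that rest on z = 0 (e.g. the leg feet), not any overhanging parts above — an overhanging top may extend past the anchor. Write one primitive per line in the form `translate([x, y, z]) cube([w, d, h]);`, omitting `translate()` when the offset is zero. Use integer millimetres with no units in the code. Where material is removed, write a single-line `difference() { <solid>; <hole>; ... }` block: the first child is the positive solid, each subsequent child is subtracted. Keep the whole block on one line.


difference() { translate([197, 467, 0]) cube([3863, 110, 2961]); translate([1000, 467, 716]) cube([1230, 110, 921]); }


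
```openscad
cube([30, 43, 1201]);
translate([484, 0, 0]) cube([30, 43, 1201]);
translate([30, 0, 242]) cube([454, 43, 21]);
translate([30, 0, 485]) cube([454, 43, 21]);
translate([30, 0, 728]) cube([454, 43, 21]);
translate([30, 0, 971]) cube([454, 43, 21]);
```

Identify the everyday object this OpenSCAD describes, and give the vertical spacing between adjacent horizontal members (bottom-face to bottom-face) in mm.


A ladder. The rung spacing is 243 mm.

Two tall 30×43 posts with 4 short bars between them — a ladder. Adjacent rungs sit at z = 242 and z = 485, so the spacing is 485 − 242 = 243 mm.


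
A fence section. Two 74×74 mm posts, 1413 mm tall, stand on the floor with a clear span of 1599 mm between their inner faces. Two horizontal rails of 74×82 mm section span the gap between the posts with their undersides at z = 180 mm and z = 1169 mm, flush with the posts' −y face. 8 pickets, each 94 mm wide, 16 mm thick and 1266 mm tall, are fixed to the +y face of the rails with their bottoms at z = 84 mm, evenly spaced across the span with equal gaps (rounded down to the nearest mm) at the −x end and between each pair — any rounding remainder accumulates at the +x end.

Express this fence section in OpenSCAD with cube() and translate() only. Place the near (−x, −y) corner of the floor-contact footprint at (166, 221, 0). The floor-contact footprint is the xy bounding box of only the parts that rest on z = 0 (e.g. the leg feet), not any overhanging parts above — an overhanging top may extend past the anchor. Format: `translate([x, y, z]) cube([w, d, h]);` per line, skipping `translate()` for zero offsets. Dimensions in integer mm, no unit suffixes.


translate([166, 221, 0]) cube([74, 74, 1413]);
translate([1839, 221, 0]) cube([74, 74, 1413]);
translate([240, 221, 180]) cube([1599, 74, 82]);
translate([240, 221, 1169]) cube([1599, 74, 82]);
translate([334, 295, 84]) cube([94, 16, 1266]);
translate([522, 295, 84]) cube([94, 16, 1266]);
translate([710, 295, 84]) cube([94, 16, 1266]);
translate([898, 295, 84]) cube([94, 16, 1266]);
translate([1086, 295, 84]) cube([94, 16, 1266]);
translate([1274, 295, 84]) cube([94, 16, 1266]);
translate([1462, 295, 84]) cube([94, 16, 1266]);
translate([1650, 295, 84]) cube([94, 16, 1266]);


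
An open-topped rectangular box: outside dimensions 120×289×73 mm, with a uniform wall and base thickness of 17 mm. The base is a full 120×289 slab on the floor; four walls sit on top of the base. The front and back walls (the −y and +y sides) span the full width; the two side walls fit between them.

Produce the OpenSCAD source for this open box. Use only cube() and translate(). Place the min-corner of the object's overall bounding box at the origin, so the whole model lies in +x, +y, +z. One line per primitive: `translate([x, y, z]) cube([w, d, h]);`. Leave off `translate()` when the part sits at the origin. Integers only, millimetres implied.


cube([120, 289, 17]);
translate([0, 0, 17]) cube([120, 17, 56]);
translate([0, 272, 17]) cube([120, 17, 56]);
translate([0, 17, 17]) cube([17, 255, 56]);
translate([103, 17, 17]) cube([17, 255, 56]);


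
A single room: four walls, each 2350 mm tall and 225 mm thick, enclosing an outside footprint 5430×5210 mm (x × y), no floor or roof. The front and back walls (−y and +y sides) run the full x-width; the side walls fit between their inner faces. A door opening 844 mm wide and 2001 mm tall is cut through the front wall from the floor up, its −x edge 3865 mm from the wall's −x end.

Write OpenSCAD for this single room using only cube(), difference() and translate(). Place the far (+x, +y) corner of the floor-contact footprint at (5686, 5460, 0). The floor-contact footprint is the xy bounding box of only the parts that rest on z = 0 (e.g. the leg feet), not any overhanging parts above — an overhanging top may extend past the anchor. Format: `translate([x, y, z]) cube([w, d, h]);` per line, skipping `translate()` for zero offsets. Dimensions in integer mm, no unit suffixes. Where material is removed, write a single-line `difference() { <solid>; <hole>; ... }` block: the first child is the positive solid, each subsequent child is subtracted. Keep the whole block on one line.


difference() { translate([256, 250, 0]) cube([5430, 225, 2350]); translate([4121, 250, 0]) cube([844, 225, 2001]); }
translate([256, 5235, 0]) cube([5430, 225, 2350]);
translate([256, 475, 0]) cube([225, 4760, 2350]);
translate([5461, 475, 0]) cube([225, 4760, 2350]);


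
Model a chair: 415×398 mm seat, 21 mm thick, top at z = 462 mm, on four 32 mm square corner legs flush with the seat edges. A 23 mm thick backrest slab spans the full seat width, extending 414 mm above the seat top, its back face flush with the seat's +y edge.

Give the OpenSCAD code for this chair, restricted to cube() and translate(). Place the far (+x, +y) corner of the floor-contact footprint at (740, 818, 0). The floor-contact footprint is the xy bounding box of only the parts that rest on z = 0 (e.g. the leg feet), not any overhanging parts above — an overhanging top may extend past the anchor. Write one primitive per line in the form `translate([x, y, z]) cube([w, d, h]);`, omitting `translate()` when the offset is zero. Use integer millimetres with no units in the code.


translate([325, 420, 441]) cube([415, 398, 21]);
translate([325, 420, 0]) cube([32, 32, 441]);
translate([708, 420, 0]) cube([32, 32, 441]);
translate([325, 786, 0]) cube([32, 32, 441]);
translate([708, 786, 0]) cube([32, 32, 441]);
translate([325, 795, 462]) cube([415, 23, 414]);


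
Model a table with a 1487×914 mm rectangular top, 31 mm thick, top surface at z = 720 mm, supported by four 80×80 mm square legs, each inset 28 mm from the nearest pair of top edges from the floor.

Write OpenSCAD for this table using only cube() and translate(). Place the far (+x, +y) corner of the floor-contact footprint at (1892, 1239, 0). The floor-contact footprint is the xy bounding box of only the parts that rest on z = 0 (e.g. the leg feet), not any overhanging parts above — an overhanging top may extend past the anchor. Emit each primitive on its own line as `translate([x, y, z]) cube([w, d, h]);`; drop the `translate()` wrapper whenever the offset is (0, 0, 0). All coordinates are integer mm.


translate([433, 353, 689]) cube([1487, 914, 31]);
translate([461, 381, 0]) cube([80, 80, 689]);
translate([1812, 381, 0]) cube([80, 80, 689]);
translate([461, 1159, 0]) cube([80, 80, 689]);
translate([1812, 1159, 0]) cube([80, 80, 689]);


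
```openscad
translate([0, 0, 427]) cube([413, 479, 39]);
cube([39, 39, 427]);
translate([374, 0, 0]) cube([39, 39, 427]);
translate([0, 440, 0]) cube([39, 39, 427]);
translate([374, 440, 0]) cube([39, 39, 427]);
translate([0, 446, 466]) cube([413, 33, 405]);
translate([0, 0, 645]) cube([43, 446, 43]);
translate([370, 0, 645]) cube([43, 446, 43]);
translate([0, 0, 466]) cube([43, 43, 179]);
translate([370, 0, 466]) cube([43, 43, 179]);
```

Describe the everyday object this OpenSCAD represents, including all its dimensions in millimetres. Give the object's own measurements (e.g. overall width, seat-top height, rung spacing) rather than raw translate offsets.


A chair. The seat is a 413×479×39 mm slab with its top at z = 466 mm, on four 39×39 mm corner legs (flush with the seat edges, standing on z = 0). A flat backrest 33 mm thick, 405 mm tall, spans the full seat width and rises from the seat top along its +y edge, rear face flush with the rear of the seat. Two armrests of 43×43 mm section run along each side from the seat's front edge to the front of the backrest, top faces 222 mm above the seat top and outer faces flush with the seat's x-edges; a 43×43 mm post under the front of each armrest stands on the seat at the front corner.


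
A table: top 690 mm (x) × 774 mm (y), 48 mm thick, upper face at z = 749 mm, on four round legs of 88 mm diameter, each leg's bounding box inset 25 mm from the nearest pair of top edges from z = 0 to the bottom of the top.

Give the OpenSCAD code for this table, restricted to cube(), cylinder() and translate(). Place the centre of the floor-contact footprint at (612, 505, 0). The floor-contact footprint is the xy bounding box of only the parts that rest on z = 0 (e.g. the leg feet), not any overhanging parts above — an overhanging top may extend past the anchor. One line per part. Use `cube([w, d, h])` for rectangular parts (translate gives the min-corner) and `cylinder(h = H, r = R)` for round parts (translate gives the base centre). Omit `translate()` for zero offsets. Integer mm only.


translate([267, 118, 701]) cube([690, 774, 48]);
translate([336, 187, 0]) cylinder(h = 701, r = 44);
translate([888, 187, 0]) cylinder(h = 701, r = 44);
translate([336, 823, 0]) cylinder(h = 701, r = 44);
translate([888, 823, 0]) cylinder(h = 701, r = 44);


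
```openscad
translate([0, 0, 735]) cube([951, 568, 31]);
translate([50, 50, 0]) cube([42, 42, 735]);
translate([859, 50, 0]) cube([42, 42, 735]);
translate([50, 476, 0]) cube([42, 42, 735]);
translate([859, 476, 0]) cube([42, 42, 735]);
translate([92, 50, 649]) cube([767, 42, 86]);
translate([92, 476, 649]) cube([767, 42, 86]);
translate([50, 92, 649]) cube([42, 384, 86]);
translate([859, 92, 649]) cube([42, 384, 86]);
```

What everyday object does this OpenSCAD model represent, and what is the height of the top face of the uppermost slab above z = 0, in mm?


A table. The table height is 766 mm.

A 951×568×31 slab sits at z = 735 on four 42 mm square posts — a table. The top surface is at 735 + 31 = 766 mm.


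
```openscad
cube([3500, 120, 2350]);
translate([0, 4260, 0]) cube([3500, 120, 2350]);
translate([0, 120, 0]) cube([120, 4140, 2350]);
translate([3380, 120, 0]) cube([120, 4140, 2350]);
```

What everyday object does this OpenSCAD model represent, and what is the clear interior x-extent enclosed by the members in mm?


A house (or room) frame. The interior width is 3260 mm.

Four 2350 mm walls enclosing a rectangle with no floor or roof — a room or house frame. Outside width is 3500 mm and wall thickness is 120 mm, so the interior width is 3500 − 2 × 120 = 3260 mm.


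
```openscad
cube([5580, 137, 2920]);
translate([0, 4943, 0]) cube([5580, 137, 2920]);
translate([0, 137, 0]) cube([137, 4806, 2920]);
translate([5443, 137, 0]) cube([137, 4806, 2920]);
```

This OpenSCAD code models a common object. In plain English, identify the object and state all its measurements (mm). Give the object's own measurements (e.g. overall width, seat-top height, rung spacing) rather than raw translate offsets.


The wall frame of a small rectangular building: four walls, each 2920 mm tall and 137 mm thick, enclosing a footprint 5580 mm (x) by 5080 mm (y) outside-to-outside, with no floor or roof. The front and back walls (the −y and +y sides) span the full width; the two side walls fit between them.


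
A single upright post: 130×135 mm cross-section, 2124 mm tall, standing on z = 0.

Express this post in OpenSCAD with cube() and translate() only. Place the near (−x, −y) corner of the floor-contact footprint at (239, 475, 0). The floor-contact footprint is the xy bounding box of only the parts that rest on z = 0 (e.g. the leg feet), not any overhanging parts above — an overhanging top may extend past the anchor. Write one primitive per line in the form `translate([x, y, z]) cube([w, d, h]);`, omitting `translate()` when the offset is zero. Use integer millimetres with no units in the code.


translate([239, 475, 0]) cube([130, 135, 2124]);


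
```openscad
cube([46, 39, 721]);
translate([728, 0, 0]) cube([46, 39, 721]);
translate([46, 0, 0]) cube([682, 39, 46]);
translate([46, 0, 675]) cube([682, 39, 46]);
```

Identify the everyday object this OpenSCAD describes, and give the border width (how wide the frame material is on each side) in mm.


A picture frame. The border width is 46 mm.

Four thin pieces enclosing a rectangular opening — a picture frame. The two full-height stiles are 721 mm tall; the top rail sits at z = 675 and is 46 mm tall, so the border above the opening is 721 − 675 = 46 mm, matching the stile x-width.


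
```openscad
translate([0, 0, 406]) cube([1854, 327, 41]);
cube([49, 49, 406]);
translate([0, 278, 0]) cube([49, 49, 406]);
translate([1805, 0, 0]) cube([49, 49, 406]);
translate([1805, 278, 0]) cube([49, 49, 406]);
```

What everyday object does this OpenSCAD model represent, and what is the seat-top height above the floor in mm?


A bench. The seat-top height is 447 mm.

A long slab on four corner posts — a bench. The slab sits at z = 406 with thickness 41, so the top is 406 + 41 = 447 mm.
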